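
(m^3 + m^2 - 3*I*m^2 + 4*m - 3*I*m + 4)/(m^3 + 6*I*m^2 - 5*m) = (m^2 + m*(1 - 4*I) - 4*I)/(m*(m + 5*I))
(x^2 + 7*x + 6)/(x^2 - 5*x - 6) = (x + 6)/(x - 6)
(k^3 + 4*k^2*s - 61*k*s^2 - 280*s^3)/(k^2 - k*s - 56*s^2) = k + 5*s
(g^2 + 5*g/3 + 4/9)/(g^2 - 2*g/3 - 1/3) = (g + 4/3)/(g - 1)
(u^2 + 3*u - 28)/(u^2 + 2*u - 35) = (u - 4)/(u - 5)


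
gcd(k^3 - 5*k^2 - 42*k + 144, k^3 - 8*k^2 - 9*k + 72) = k^2 - 11*k + 24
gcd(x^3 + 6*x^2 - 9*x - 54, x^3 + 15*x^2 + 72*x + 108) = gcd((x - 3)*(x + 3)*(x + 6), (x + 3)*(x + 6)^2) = x^2 + 9*x + 18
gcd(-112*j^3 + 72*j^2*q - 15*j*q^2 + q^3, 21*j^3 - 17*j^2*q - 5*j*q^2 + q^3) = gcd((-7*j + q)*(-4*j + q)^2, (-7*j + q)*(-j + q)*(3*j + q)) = -7*j + q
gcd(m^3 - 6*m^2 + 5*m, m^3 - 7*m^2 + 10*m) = m^2 - 5*m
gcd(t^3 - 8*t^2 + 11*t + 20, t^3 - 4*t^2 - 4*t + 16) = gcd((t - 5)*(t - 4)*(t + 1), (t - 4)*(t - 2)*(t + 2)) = t - 4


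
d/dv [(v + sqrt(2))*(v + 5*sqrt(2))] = 2*v + 6*sqrt(2)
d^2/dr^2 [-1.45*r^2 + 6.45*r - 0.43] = -2.90000000000000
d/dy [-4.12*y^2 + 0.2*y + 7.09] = 0.2 - 8.24*y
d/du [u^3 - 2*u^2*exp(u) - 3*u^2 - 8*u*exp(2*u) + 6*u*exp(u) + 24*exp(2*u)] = -2*u^2*exp(u) + 3*u^2 - 16*u*exp(2*u) + 2*u*exp(u) - 6*u + 40*exp(2*u) + 6*exp(u)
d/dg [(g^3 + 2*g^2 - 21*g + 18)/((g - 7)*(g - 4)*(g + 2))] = (-11*g^4 + 54*g^3 - 63*g^2 + 548*g - 1284)/(g^6 - 18*g^5 + 93*g^4 + 4*g^3 - 972*g^2 + 672*g + 3136)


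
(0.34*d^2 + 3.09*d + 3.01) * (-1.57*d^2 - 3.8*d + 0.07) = -0.5338*d^4 - 6.1433*d^3 - 16.4439*d^2 - 11.2217*d + 0.2107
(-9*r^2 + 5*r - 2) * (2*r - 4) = -18*r^3 + 46*r^2 - 24*r + 8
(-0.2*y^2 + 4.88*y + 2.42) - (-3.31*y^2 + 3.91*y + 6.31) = 3.11*y^2 + 0.97*y - 3.89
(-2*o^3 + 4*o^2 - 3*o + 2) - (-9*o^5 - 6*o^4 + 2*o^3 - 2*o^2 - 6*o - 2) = 9*o^5 + 6*o^4 - 4*o^3 + 6*o^2 + 3*o + 4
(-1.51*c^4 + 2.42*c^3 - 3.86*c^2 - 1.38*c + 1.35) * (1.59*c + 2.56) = -2.4009*c^5 - 0.0178000000000003*c^4 + 0.0577999999999994*c^3 - 12.0758*c^2 - 1.3863*c + 3.456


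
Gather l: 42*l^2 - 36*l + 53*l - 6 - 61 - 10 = 42*l^2 + 17*l - 77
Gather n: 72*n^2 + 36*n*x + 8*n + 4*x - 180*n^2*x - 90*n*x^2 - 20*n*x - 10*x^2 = n^2*(72 - 180*x) + n*(-90*x^2 + 16*x + 8) - 10*x^2 + 4*x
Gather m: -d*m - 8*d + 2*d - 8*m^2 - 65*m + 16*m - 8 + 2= -6*d - 8*m^2 + m*(-d - 49) - 6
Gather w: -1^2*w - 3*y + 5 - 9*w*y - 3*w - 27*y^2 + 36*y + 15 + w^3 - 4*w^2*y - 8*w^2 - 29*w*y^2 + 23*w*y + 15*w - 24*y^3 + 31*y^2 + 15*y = w^3 + w^2*(-4*y - 8) + w*(-29*y^2 + 14*y + 11) - 24*y^3 + 4*y^2 + 48*y + 20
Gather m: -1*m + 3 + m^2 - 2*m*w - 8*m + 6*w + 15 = m^2 + m*(-2*w - 9) + 6*w + 18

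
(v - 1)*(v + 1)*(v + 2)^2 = v^4 + 4*v^3 + 3*v^2 - 4*v - 4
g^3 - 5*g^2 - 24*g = g*(g - 8)*(g + 3)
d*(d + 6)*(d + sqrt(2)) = d^3 + sqrt(2)*d^2 + 6*d^2 + 6*sqrt(2)*d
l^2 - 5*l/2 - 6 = (l - 4)*(l + 3/2)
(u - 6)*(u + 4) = u^2 - 2*u - 24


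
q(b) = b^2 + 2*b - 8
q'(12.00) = 26.00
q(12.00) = 160.00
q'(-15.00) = -28.00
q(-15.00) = 187.00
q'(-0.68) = 0.64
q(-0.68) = -8.90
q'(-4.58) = -7.16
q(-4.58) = 3.82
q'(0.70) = 3.40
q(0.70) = -6.11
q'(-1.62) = -1.24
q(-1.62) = -8.62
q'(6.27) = 14.54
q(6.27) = 43.85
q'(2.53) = 7.06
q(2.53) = 3.46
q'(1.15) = 4.30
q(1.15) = -4.38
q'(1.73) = 5.46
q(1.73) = -1.55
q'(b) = 2*b + 2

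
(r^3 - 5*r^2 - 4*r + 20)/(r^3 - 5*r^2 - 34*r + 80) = (r^2 - 3*r - 10)/(r^2 - 3*r - 40)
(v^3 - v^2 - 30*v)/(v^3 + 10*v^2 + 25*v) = (v - 6)/(v + 5)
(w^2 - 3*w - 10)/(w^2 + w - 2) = (w - 5)/(w - 1)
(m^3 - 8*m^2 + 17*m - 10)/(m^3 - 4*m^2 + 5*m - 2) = (m - 5)/(m - 1)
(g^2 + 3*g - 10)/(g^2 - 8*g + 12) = (g + 5)/(g - 6)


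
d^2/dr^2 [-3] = 0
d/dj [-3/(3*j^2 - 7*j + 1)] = 3*(6*j - 7)/(3*j^2 - 7*j + 1)^2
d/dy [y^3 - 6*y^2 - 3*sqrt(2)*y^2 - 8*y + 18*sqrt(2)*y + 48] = 3*y^2 - 12*y - 6*sqrt(2)*y - 8 + 18*sqrt(2)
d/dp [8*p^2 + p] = 16*p + 1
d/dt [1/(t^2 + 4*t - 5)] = 2*(-t - 2)/(t^2 + 4*t - 5)^2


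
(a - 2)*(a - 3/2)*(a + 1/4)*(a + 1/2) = a^4 - 11*a^3/4 + a^2/2 + 29*a/16 + 3/8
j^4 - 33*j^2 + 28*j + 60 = (j - 5)*(j - 2)*(j + 1)*(j + 6)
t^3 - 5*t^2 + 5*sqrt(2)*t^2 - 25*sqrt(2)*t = t*(t - 5)*(t + 5*sqrt(2))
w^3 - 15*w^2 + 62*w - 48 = (w - 8)*(w - 6)*(w - 1)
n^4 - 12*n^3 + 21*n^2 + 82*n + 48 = (n - 8)*(n - 6)*(n + 1)^2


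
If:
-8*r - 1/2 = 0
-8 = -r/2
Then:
No Solution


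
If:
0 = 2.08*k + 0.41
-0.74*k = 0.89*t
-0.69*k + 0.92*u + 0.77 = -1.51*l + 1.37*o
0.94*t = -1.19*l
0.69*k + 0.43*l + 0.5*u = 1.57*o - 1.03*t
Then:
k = -0.20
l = -0.13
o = -0.50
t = 0.16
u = -1.51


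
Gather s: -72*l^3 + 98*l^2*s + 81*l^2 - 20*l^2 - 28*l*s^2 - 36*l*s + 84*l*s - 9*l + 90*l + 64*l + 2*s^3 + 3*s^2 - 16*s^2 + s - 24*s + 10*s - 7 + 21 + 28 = -72*l^3 + 61*l^2 + 145*l + 2*s^3 + s^2*(-28*l - 13) + s*(98*l^2 + 48*l - 13) + 42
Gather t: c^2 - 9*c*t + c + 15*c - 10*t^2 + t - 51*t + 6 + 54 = c^2 + 16*c - 10*t^2 + t*(-9*c - 50) + 60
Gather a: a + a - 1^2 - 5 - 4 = 2*a - 10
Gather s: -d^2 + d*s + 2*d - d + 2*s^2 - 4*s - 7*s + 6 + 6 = -d^2 + d + 2*s^2 + s*(d - 11) + 12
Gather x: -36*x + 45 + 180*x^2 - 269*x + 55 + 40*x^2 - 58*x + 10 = 220*x^2 - 363*x + 110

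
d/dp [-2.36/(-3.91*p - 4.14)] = -9.2276/(3.91*p + 4.14)^2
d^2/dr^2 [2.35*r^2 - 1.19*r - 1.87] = 4.70000000000000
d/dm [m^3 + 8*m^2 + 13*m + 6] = 3*m^2 + 16*m + 13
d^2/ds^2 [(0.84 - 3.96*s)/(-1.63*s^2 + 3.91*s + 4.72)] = ((33.7056 - 38.7288*s)*(-1.63*s^2 + 3.91*s + 4.72) - (3.26*s - 3.91)*(3.96*s - 0.84)*(6.52*s - 7.82))/(-1.63*s^2 + 3.91*s + 4.72)^3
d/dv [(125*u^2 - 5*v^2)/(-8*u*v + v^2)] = 10*(v^2*(8*u - v) + (4*u - v)*(25*u^2 - v^2))/(v^2*(8*u - v)^2)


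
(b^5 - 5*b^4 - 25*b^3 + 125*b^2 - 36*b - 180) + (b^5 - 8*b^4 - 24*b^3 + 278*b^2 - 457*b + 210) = 2*b^5 - 13*b^4 - 49*b^3 + 403*b^2 - 493*b + 30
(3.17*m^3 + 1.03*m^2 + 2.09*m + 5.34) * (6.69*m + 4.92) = 21.2073*m^4 + 22.4871*m^3 + 19.0497*m^2 + 46.0074*m + 26.2728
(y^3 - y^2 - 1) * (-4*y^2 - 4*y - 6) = -4*y^5 - 2*y^3 + 10*y^2 + 4*y + 6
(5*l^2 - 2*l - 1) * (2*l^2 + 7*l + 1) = 10*l^4 + 31*l^3 - 11*l^2 - 9*l - 1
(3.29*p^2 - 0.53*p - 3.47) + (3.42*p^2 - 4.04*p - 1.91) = 6.71*p^2 - 4.57*p - 5.38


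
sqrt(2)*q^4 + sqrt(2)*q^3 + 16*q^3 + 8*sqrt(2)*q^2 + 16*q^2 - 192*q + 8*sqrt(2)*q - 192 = (q - 2*sqrt(2))*(q + 4*sqrt(2))*(q + 6*sqrt(2))*(sqrt(2)*q + sqrt(2))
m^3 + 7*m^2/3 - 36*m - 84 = (m - 6)*(m + 7/3)*(m + 6)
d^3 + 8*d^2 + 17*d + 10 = (d + 1)*(d + 2)*(d + 5)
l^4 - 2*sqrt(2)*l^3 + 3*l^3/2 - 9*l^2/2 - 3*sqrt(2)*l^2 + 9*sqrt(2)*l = l*(l - 3/2)*(l + 3)*(l - 2*sqrt(2))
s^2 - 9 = (s - 3)*(s + 3)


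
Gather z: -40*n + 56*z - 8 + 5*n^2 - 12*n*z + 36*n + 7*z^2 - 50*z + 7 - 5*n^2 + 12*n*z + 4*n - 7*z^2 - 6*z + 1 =0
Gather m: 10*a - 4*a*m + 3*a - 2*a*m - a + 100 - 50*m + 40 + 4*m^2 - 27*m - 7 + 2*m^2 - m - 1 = 12*a + 6*m^2 + m*(-6*a - 78) + 132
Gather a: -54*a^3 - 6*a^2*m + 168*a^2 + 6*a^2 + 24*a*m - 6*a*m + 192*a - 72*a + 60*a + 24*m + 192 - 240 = -54*a^3 + a^2*(174 - 6*m) + a*(18*m + 180) + 24*m - 48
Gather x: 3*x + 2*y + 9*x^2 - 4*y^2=9*x^2 + 3*x - 4*y^2 + 2*y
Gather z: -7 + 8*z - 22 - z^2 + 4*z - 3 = -z^2 + 12*z - 32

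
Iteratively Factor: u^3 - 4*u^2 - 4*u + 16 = (u + 2)*(u^2 - 6*u + 8) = (u - 4)*(u + 2)*(u - 2)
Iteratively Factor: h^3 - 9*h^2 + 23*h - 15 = (h - 3)*(h^2 - 6*h + 5) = (h - 3)*(h - 1)*(h - 5)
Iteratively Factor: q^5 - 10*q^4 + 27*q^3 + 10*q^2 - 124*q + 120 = (q + 2)*(q^4 - 12*q^3 + 51*q^2 - 92*q + 60) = (q - 2)*(q + 2)*(q^3 - 10*q^2 + 31*q - 30) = (q - 5)*(q - 2)*(q + 2)*(q^2 - 5*q + 6) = (q - 5)*(q - 2)^2*(q + 2)*(q - 3)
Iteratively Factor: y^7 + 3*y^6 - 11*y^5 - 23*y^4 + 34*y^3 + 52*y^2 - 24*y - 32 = (y - 2)*(y^6 + 5*y^5 - y^4 - 25*y^3 - 16*y^2 + 20*y + 16) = (y - 2)*(y + 1)*(y^5 + 4*y^4 - 5*y^3 - 20*y^2 + 4*y + 16) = (y - 2)*(y + 1)*(y + 4)*(y^4 - 5*y^2 + 4) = (y - 2)*(y - 1)*(y + 1)*(y + 4)*(y^3 + y^2 - 4*y - 4) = (y - 2)*(y - 1)*(y + 1)^2*(y + 4)*(y^2 - 4) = (y - 2)*(y - 1)*(y + 1)^2*(y + 2)*(y + 4)*(y - 2)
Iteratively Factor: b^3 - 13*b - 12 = (b - 4)*(b^2 + 4*b + 3) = (b - 4)*(b + 3)*(b + 1)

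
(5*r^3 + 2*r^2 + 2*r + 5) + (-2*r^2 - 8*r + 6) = 5*r^3 - 6*r + 11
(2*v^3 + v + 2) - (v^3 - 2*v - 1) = v^3 + 3*v + 3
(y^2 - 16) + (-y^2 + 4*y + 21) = 4*y + 5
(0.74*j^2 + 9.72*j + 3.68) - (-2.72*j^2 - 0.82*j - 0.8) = 3.46*j^2 + 10.54*j + 4.48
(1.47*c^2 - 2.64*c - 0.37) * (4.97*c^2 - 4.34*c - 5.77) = 7.3059*c^4 - 19.5006*c^3 + 1.1368*c^2 + 16.8386*c + 2.1349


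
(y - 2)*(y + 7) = y^2 + 5*y - 14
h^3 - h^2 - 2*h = h*(h - 2)*(h + 1)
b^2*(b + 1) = b^3 + b^2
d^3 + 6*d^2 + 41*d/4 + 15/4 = (d + 1/2)*(d + 5/2)*(d + 3)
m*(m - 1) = m^2 - m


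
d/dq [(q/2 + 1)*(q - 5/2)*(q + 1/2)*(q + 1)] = 2*q^3 + 3*q^2/2 - 21*q/4 - 31/8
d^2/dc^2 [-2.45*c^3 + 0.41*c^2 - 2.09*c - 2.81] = 0.82 - 14.7*c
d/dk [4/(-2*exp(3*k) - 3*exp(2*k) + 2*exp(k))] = 8*(3*exp(2*k) + 3*exp(k) - 1)*exp(-k)/(2*exp(2*k) + 3*exp(k) - 2)^2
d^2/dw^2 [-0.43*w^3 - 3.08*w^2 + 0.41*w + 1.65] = -2.58*w - 6.16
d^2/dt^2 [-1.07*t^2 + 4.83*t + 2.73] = -2.14000000000000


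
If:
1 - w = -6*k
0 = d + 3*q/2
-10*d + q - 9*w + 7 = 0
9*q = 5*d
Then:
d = 0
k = -1/27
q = 0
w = 7/9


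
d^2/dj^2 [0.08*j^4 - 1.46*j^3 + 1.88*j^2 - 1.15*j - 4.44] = 0.96*j^2 - 8.76*j + 3.76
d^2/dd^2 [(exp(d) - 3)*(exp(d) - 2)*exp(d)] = (9*exp(2*d) - 20*exp(d) + 6)*exp(d)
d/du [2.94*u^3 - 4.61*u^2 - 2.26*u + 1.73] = 8.82*u^2 - 9.22*u - 2.26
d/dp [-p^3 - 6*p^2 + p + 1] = -3*p^2 - 12*p + 1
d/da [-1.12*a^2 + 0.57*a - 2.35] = 0.57 - 2.24*a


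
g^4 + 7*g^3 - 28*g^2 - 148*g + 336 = (g - 4)*(g - 2)*(g + 6)*(g + 7)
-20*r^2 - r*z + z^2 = (-5*r + z)*(4*r + z)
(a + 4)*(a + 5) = a^2 + 9*a + 20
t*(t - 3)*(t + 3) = t^3 - 9*t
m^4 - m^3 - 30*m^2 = m^2*(m - 6)*(m + 5)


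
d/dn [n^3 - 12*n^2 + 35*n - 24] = 3*n^2 - 24*n + 35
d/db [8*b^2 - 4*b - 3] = 16*b - 4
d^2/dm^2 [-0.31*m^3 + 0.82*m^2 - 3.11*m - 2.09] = 1.64 - 1.86*m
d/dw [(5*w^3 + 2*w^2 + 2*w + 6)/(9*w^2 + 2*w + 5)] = (45*w^4 + 20*w^3 + 61*w^2 - 88*w - 2)/(81*w^4 + 36*w^3 + 94*w^2 + 20*w + 25)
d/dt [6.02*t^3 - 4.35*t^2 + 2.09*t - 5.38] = 18.06*t^2 - 8.7*t + 2.09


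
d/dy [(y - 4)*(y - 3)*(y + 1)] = 3*y^2 - 12*y + 5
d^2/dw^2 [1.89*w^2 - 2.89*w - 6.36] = 3.78000000000000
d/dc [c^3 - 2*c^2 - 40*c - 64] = 3*c^2 - 4*c - 40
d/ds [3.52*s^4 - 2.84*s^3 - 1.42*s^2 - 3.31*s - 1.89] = 14.08*s^3 - 8.52*s^2 - 2.84*s - 3.31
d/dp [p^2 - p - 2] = 2*p - 1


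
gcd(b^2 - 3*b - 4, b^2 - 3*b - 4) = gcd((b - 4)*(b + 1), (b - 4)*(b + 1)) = b^2 - 3*b - 4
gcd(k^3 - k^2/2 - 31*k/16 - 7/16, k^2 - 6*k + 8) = 1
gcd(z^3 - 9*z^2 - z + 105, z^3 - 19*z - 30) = z^2 - 2*z - 15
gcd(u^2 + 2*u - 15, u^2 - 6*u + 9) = u - 3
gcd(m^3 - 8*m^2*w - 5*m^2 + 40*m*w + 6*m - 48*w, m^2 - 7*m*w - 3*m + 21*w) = m - 3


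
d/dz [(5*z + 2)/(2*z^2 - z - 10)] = (10*z^2 - 5*z - (4*z - 1)*(5*z + 2) - 50)/(-2*z^2 + z + 10)^2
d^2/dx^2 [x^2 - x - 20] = 2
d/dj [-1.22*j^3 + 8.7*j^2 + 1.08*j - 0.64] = -3.66*j^2 + 17.4*j + 1.08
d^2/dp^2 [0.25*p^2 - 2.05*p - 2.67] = 0.500000000000000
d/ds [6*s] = 6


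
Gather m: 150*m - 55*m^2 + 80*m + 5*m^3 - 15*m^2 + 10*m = 5*m^3 - 70*m^2 + 240*m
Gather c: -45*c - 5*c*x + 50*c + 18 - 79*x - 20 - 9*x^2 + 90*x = c*(5 - 5*x) - 9*x^2 + 11*x - 2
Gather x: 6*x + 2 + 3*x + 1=9*x + 3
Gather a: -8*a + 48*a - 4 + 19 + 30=40*a + 45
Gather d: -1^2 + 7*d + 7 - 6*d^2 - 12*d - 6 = -6*d^2 - 5*d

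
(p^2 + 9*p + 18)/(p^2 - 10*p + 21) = (p^2 + 9*p + 18)/(p^2 - 10*p + 21)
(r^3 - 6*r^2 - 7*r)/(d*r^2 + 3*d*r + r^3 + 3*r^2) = (r^2 - 6*r - 7)/(d*r + 3*d + r^2 + 3*r)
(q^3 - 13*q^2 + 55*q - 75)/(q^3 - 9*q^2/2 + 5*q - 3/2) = 2*(q^2 - 10*q + 25)/(2*q^2 - 3*q + 1)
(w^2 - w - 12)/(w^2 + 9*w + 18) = (w - 4)/(w + 6)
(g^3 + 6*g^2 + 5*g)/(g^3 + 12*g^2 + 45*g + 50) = g*(g + 1)/(g^2 + 7*g + 10)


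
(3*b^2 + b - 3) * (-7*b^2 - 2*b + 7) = -21*b^4 - 13*b^3 + 40*b^2 + 13*b - 21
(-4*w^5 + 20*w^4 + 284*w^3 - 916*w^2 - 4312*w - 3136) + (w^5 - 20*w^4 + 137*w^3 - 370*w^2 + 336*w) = -3*w^5 + 421*w^3 - 1286*w^2 - 3976*w - 3136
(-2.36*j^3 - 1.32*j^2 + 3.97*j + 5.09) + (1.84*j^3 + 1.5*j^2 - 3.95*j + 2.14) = -0.52*j^3 + 0.18*j^2 + 0.02*j + 7.23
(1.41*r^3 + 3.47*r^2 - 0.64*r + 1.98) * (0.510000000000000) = 0.7191*r^3 + 1.7697*r^2 - 0.3264*r + 1.0098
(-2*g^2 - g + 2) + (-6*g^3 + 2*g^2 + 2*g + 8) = -6*g^3 + g + 10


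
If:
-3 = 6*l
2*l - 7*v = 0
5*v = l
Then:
No Solution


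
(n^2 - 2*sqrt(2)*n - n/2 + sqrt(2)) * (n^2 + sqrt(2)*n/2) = n^4 - 3*sqrt(2)*n^3/2 - n^3/2 - 2*n^2 + 3*sqrt(2)*n^2/4 + n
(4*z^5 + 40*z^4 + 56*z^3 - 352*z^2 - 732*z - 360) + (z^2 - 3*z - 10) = 4*z^5 + 40*z^4 + 56*z^3 - 351*z^2 - 735*z - 370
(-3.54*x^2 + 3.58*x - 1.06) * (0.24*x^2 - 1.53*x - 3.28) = -0.8496*x^4 + 6.2754*x^3 + 5.8794*x^2 - 10.1206*x + 3.4768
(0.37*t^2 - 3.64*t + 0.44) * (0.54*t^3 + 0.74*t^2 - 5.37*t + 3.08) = 0.1998*t^5 - 1.6918*t^4 - 4.4429*t^3 + 21.012*t^2 - 13.574*t + 1.3552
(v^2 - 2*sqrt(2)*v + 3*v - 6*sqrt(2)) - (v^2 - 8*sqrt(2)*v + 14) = 3*v + 6*sqrt(2)*v - 14 - 6*sqrt(2)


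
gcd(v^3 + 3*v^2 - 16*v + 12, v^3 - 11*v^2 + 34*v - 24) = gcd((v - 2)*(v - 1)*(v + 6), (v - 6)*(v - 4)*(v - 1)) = v - 1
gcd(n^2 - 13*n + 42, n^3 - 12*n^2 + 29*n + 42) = n^2 - 13*n + 42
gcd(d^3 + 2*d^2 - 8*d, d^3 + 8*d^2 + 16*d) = d^2 + 4*d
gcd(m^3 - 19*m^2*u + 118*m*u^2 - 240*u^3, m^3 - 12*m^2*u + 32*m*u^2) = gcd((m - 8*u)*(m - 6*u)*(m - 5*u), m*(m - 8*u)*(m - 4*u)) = -m + 8*u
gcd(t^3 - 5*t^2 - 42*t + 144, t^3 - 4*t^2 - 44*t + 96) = t^2 - 2*t - 48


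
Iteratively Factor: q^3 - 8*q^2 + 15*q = (q - 3)*(q^2 - 5*q) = q*(q - 3)*(q - 5)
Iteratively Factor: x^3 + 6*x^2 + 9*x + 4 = (x + 1)*(x^2 + 5*x + 4) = (x + 1)*(x + 4)*(x + 1)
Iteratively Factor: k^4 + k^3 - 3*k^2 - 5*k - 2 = (k + 1)*(k^3 - 3*k - 2) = (k + 1)^2*(k^2 - k - 2) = (k - 2)*(k + 1)^2*(k + 1)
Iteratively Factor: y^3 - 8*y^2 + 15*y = (y)*(y^2 - 8*y + 15) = y*(y - 5)*(y - 3)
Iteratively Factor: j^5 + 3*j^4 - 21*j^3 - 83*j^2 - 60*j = (j + 3)*(j^4 - 21*j^2 - 20*j) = (j + 3)*(j + 4)*(j^3 - 4*j^2 - 5*j) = j*(j + 3)*(j + 4)*(j^2 - 4*j - 5) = j*(j + 1)*(j + 3)*(j + 4)*(j - 5)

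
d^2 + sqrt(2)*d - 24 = (d - 3*sqrt(2))*(d + 4*sqrt(2))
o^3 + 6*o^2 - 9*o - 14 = (o - 2)*(o + 1)*(o + 7)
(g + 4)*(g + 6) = g^2 + 10*g + 24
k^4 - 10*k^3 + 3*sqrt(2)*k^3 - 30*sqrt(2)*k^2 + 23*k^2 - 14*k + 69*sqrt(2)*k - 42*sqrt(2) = (k - 7)*(k - 2)*(k - 1)*(k + 3*sqrt(2))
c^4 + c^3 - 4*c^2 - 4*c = c*(c - 2)*(c + 1)*(c + 2)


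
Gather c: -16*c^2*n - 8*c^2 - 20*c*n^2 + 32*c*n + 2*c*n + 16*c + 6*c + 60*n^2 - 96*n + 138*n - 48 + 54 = c^2*(-16*n - 8) + c*(-20*n^2 + 34*n + 22) + 60*n^2 + 42*n + 6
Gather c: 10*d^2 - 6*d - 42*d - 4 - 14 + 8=10*d^2 - 48*d - 10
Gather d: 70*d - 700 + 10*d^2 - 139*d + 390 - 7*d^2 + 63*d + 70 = 3*d^2 - 6*d - 240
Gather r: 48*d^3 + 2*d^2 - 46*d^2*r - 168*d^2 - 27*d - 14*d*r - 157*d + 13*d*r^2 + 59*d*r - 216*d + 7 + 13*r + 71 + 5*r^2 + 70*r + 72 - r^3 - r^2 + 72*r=48*d^3 - 166*d^2 - 400*d - r^3 + r^2*(13*d + 4) + r*(-46*d^2 + 45*d + 155) + 150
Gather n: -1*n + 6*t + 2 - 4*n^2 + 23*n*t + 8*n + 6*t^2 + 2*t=-4*n^2 + n*(23*t + 7) + 6*t^2 + 8*t + 2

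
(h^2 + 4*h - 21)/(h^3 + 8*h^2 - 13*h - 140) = (h - 3)/(h^2 + h - 20)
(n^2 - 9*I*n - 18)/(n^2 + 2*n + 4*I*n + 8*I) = (n^2 - 9*I*n - 18)/(n^2 + n*(2 + 4*I) + 8*I)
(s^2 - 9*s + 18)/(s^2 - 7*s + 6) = (s - 3)/(s - 1)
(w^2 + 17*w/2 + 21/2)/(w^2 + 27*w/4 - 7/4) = 2*(2*w + 3)/(4*w - 1)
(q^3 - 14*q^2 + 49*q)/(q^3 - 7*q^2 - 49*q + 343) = q/(q + 7)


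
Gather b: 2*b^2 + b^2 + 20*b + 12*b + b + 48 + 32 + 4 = 3*b^2 + 33*b + 84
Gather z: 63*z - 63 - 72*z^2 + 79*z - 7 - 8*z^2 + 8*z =-80*z^2 + 150*z - 70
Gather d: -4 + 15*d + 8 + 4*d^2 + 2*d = 4*d^2 + 17*d + 4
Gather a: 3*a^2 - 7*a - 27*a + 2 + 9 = 3*a^2 - 34*a + 11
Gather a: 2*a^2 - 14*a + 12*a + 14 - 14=2*a^2 - 2*a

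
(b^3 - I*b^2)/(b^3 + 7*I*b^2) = (b - I)/(b + 7*I)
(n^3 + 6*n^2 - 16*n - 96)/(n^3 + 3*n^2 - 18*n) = (n^2 - 16)/(n*(n - 3))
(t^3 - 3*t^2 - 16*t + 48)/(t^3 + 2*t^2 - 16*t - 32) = (t - 3)/(t + 2)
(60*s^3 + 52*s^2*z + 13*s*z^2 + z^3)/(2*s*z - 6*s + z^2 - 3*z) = (30*s^2 + 11*s*z + z^2)/(z - 3)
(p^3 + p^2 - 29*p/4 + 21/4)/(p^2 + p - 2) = (p^2 + 2*p - 21/4)/(p + 2)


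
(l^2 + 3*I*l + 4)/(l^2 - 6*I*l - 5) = (l + 4*I)/(l - 5*I)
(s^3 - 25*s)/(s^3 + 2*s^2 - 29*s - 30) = s*(s + 5)/(s^2 + 7*s + 6)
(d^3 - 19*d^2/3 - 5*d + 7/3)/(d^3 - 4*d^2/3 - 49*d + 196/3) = (3*d^2 + 2*d - 1)/(3*d^2 + 17*d - 28)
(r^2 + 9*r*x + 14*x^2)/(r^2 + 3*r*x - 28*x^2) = (-r - 2*x)/(-r + 4*x)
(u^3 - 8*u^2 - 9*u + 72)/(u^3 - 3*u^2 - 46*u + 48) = (u^2 - 9)/(u^2 + 5*u - 6)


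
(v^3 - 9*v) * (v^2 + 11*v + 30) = v^5 + 11*v^4 + 21*v^3 - 99*v^2 - 270*v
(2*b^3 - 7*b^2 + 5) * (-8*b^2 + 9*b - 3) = -16*b^5 + 74*b^4 - 69*b^3 - 19*b^2 + 45*b - 15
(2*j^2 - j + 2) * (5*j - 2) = 10*j^3 - 9*j^2 + 12*j - 4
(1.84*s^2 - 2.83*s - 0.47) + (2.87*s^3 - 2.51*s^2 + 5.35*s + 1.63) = 2.87*s^3 - 0.67*s^2 + 2.52*s + 1.16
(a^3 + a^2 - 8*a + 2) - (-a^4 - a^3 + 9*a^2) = a^4 + 2*a^3 - 8*a^2 - 8*a + 2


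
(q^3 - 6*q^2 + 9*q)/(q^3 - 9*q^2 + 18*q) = (q - 3)/(q - 6)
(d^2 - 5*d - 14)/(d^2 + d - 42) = (d^2 - 5*d - 14)/(d^2 + d - 42)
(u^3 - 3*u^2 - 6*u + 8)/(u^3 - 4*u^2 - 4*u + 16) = (u - 1)/(u - 2)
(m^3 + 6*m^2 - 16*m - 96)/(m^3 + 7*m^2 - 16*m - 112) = (m + 6)/(m + 7)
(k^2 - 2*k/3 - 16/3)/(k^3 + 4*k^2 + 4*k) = (k - 8/3)/(k*(k + 2))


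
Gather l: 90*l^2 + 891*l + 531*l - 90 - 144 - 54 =90*l^2 + 1422*l - 288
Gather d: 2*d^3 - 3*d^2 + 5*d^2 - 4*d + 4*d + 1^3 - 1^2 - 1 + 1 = 2*d^3 + 2*d^2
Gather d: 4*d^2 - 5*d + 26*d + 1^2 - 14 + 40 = 4*d^2 + 21*d + 27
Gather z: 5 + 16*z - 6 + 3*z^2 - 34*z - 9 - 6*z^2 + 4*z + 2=-3*z^2 - 14*z - 8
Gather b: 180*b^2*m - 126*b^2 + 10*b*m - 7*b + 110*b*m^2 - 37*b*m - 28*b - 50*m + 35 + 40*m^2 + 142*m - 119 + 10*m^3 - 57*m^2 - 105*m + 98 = b^2*(180*m - 126) + b*(110*m^2 - 27*m - 35) + 10*m^3 - 17*m^2 - 13*m + 14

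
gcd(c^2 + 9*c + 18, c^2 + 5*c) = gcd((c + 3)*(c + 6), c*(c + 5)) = 1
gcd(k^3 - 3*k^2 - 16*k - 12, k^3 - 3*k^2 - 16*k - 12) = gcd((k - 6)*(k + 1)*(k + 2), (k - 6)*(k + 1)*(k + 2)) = k^3 - 3*k^2 - 16*k - 12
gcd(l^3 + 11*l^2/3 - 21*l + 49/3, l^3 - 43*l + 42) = l^2 + 6*l - 7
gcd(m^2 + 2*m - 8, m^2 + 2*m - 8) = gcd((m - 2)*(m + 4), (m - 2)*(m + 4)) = m^2 + 2*m - 8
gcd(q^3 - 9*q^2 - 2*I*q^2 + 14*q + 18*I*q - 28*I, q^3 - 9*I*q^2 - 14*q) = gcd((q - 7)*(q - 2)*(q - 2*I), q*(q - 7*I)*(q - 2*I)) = q - 2*I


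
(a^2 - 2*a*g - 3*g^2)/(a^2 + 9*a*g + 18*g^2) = (a^2 - 2*a*g - 3*g^2)/(a^2 + 9*a*g + 18*g^2)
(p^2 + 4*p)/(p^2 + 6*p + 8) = p/(p + 2)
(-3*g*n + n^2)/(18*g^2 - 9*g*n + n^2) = -n/(6*g - n)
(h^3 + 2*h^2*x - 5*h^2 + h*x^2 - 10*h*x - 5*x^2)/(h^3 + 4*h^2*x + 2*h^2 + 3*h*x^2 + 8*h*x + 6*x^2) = (h^2 + h*x - 5*h - 5*x)/(h^2 + 3*h*x + 2*h + 6*x)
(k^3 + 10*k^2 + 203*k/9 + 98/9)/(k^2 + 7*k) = k + 3 + 14/(9*k)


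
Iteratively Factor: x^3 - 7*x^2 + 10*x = (x - 5)*(x^2 - 2*x) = (x - 5)*(x - 2)*(x)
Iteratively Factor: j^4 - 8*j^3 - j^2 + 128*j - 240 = (j + 4)*(j^3 - 12*j^2 + 47*j - 60) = (j - 5)*(j + 4)*(j^2 - 7*j + 12) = (j - 5)*(j - 4)*(j + 4)*(j - 3)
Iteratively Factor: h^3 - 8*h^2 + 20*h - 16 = (h - 2)*(h^2 - 6*h + 8) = (h - 4)*(h - 2)*(h - 2)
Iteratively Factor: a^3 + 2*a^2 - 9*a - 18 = (a - 3)*(a^2 + 5*a + 6) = (a - 3)*(a + 3)*(a + 2)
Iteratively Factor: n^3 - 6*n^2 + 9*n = (n - 3)*(n^2 - 3*n) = (n - 3)^2*(n)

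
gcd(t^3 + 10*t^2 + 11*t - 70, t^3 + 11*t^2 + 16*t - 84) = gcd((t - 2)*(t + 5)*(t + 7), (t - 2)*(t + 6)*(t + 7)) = t^2 + 5*t - 14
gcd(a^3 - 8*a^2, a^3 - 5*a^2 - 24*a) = a^2 - 8*a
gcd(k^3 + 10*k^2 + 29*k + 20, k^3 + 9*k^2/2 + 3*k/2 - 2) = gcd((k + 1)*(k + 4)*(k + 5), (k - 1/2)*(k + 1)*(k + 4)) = k^2 + 5*k + 4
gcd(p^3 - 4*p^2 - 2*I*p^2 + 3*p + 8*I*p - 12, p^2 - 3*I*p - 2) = 1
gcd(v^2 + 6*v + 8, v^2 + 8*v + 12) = v + 2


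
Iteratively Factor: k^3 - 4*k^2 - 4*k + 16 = (k - 2)*(k^2 - 2*k - 8) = (k - 2)*(k + 2)*(k - 4)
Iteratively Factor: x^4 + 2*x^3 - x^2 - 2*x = (x + 2)*(x^3 - x) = (x + 1)*(x + 2)*(x^2 - x) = (x - 1)*(x + 1)*(x + 2)*(x)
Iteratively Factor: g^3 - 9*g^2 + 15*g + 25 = (g + 1)*(g^2 - 10*g + 25) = (g - 5)*(g + 1)*(g - 5)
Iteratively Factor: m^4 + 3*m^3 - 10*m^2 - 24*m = (m)*(m^3 + 3*m^2 - 10*m - 24) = m*(m + 4)*(m^2 - m - 6) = m*(m + 2)*(m + 4)*(m - 3)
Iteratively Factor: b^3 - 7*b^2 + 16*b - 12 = (b - 2)*(b^2 - 5*b + 6) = (b - 2)^2*(b - 3)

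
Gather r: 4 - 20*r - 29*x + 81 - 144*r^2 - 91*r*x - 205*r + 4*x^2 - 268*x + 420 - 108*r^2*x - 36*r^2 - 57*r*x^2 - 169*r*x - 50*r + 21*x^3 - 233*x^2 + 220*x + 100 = r^2*(-108*x - 180) + r*(-57*x^2 - 260*x - 275) + 21*x^3 - 229*x^2 - 77*x + 605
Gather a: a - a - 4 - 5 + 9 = 0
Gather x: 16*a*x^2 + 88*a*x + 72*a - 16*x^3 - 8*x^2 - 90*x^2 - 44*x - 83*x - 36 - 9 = 72*a - 16*x^3 + x^2*(16*a - 98) + x*(88*a - 127) - 45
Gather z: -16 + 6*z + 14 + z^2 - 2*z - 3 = z^2 + 4*z - 5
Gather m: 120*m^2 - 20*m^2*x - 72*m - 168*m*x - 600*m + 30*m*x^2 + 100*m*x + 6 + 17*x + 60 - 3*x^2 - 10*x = m^2*(120 - 20*x) + m*(30*x^2 - 68*x - 672) - 3*x^2 + 7*x + 66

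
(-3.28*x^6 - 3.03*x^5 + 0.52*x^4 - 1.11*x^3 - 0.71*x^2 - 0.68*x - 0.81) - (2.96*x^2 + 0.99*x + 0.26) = -3.28*x^6 - 3.03*x^5 + 0.52*x^4 - 1.11*x^3 - 3.67*x^2 - 1.67*x - 1.07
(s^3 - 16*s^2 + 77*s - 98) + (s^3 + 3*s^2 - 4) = 2*s^3 - 13*s^2 + 77*s - 102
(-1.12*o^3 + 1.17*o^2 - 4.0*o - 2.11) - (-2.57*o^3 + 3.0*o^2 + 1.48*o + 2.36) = 1.45*o^3 - 1.83*o^2 - 5.48*o - 4.47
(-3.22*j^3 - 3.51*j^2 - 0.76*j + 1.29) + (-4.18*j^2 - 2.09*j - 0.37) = -3.22*j^3 - 7.69*j^2 - 2.85*j + 0.92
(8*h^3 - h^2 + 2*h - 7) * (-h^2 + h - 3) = -8*h^5 + 9*h^4 - 27*h^3 + 12*h^2 - 13*h + 21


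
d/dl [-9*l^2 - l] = -18*l - 1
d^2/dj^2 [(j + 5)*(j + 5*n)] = 2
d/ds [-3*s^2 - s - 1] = -6*s - 1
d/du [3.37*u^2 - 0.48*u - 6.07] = 6.74*u - 0.48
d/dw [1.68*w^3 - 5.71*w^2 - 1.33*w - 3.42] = 5.04*w^2 - 11.42*w - 1.33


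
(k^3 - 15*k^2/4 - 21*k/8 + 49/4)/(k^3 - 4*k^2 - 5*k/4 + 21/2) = (4*k + 7)/(2*(2*k + 3))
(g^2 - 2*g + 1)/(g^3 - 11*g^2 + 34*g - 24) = (g - 1)/(g^2 - 10*g + 24)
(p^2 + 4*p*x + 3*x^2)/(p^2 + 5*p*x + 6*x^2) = (p + x)/(p + 2*x)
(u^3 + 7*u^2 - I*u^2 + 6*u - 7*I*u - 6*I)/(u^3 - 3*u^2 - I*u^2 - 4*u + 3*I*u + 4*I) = (u + 6)/(u - 4)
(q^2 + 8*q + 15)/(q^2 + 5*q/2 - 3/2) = 2*(q + 5)/(2*q - 1)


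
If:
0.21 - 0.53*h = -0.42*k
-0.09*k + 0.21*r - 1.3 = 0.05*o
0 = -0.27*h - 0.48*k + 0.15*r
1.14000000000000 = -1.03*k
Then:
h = -0.48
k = -1.11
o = -42.52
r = -4.41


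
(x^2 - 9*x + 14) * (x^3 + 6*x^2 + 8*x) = x^5 - 3*x^4 - 32*x^3 + 12*x^2 + 112*x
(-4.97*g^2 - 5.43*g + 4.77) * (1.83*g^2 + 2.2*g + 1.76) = -9.0951*g^4 - 20.8709*g^3 - 11.9641*g^2 + 0.937200000000001*g + 8.3952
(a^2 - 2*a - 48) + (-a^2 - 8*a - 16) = -10*a - 64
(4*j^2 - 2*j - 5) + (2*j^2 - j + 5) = 6*j^2 - 3*j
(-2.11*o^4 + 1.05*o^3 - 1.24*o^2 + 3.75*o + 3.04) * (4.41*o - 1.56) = -9.3051*o^5 + 7.9221*o^4 - 7.1064*o^3 + 18.4719*o^2 + 7.5564*o - 4.7424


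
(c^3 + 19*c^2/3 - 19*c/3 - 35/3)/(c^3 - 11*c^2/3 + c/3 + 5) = (c + 7)/(c - 3)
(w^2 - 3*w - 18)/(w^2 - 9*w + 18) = (w + 3)/(w - 3)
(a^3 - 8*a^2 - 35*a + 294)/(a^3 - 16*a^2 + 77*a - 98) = (a + 6)/(a - 2)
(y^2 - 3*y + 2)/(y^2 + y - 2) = (y - 2)/(y + 2)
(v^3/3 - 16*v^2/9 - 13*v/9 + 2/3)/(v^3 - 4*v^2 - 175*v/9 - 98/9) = (-3*v^3 + 16*v^2 + 13*v - 6)/(-9*v^3 + 36*v^2 + 175*v + 98)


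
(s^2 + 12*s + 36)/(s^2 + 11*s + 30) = (s + 6)/(s + 5)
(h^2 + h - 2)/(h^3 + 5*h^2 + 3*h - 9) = (h + 2)/(h^2 + 6*h + 9)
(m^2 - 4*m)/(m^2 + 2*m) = (m - 4)/(m + 2)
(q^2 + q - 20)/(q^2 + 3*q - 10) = (q - 4)/(q - 2)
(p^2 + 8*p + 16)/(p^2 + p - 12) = (p + 4)/(p - 3)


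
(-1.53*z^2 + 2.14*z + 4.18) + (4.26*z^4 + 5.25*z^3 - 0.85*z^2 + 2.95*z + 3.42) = 4.26*z^4 + 5.25*z^3 - 2.38*z^2 + 5.09*z + 7.6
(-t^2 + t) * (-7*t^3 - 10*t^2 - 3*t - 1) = 7*t^5 + 3*t^4 - 7*t^3 - 2*t^2 - t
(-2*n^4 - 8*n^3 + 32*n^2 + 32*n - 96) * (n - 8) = -2*n^5 + 8*n^4 + 96*n^3 - 224*n^2 - 352*n + 768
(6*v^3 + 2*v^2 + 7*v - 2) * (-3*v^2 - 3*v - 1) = -18*v^5 - 24*v^4 - 33*v^3 - 17*v^2 - v + 2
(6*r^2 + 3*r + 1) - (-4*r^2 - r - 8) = 10*r^2 + 4*r + 9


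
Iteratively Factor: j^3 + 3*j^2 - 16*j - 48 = (j - 4)*(j^2 + 7*j + 12) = (j - 4)*(j + 4)*(j + 3)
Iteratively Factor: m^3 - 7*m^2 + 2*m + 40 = (m - 5)*(m^2 - 2*m - 8) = (m - 5)*(m + 2)*(m - 4)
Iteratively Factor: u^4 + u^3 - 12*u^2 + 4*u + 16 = (u + 4)*(u^3 - 3*u^2 + 4) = (u + 1)*(u + 4)*(u^2 - 4*u + 4) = (u - 2)*(u + 1)*(u + 4)*(u - 2)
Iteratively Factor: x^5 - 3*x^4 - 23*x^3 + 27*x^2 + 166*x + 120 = (x - 5)*(x^4 + 2*x^3 - 13*x^2 - 38*x - 24) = (x - 5)*(x + 1)*(x^3 + x^2 - 14*x - 24) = (x - 5)*(x + 1)*(x + 3)*(x^2 - 2*x - 8) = (x - 5)*(x + 1)*(x + 2)*(x + 3)*(x - 4)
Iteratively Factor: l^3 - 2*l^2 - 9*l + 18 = (l - 3)*(l^2 + l - 6) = (l - 3)*(l - 2)*(l + 3)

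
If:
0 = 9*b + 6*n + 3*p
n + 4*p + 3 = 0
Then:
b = 7*p/3 + 2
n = -4*p - 3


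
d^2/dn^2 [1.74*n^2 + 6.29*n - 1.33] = 3.48000000000000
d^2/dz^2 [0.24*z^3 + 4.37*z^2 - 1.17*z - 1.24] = 1.44*z + 8.74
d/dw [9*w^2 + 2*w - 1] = 18*w + 2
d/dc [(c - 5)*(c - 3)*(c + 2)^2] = 4*c^3 - 12*c^2 - 26*c + 28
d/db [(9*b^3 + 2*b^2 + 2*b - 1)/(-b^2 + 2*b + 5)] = 3*(-3*b^4 + 12*b^3 + 47*b^2 + 6*b + 4)/(b^4 - 4*b^3 - 6*b^2 + 20*b + 25)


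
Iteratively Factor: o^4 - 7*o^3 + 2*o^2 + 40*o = (o - 5)*(o^3 - 2*o^2 - 8*o) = (o - 5)*(o - 4)*(o^2 + 2*o) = (o - 5)*(o - 4)*(o + 2)*(o)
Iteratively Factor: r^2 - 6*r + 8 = (r - 4)*(r - 2)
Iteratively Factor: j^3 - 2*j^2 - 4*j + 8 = (j - 2)*(j^2 - 4) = (j - 2)*(j + 2)*(j - 2)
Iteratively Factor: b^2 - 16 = (b - 4)*(b + 4)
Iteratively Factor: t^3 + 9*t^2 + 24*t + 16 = (t + 4)*(t^2 + 5*t + 4) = (t + 1)*(t + 4)*(t + 4)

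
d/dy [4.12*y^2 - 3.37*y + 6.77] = 8.24*y - 3.37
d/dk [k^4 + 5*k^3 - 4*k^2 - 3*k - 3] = 4*k^3 + 15*k^2 - 8*k - 3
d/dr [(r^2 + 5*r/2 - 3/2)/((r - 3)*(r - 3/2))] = 2*(-14*r^2 + 24*r + 9)/(4*r^4 - 36*r^3 + 117*r^2 - 162*r + 81)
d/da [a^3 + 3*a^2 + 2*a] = 3*a^2 + 6*a + 2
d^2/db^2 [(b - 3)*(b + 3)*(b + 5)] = 6*b + 10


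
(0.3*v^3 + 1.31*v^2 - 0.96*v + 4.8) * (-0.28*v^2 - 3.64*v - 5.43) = -0.084*v^5 - 1.4588*v^4 - 6.1286*v^3 - 4.9629*v^2 - 12.2592*v - 26.064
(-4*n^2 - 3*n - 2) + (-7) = -4*n^2 - 3*n - 9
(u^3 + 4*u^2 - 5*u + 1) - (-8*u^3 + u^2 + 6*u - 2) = 9*u^3 + 3*u^2 - 11*u + 3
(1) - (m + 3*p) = -m - 3*p + 1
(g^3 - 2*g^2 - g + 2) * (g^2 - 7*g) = g^5 - 9*g^4 + 13*g^3 + 9*g^2 - 14*g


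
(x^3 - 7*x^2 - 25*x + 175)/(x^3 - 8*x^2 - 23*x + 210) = (x - 5)/(x - 6)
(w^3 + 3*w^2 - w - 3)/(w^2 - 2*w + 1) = (w^2 + 4*w + 3)/(w - 1)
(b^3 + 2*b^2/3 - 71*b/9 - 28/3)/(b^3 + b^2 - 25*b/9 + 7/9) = (3*b^2 - 5*b - 12)/(3*b^2 - 4*b + 1)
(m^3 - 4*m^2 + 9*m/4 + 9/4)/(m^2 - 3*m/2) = m - 5/2 - 3/(2*m)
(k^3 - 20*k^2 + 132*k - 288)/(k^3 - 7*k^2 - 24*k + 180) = (k - 8)/(k + 5)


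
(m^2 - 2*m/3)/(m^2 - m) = (m - 2/3)/(m - 1)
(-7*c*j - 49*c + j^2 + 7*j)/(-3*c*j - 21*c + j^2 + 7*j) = (7*c - j)/(3*c - j)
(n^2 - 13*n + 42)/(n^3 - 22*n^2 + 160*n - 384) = (n - 7)/(n^2 - 16*n + 64)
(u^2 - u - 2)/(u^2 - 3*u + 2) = (u + 1)/(u - 1)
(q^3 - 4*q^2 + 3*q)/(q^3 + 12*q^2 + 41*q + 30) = q*(q^2 - 4*q + 3)/(q^3 + 12*q^2 + 41*q + 30)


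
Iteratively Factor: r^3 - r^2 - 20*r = (r + 4)*(r^2 - 5*r) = (r - 5)*(r + 4)*(r)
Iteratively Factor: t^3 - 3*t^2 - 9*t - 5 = (t - 5)*(t^2 + 2*t + 1) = (t - 5)*(t + 1)*(t + 1)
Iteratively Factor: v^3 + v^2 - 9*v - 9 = (v + 3)*(v^2 - 2*v - 3) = (v + 1)*(v + 3)*(v - 3)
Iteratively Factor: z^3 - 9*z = (z - 3)*(z^2 + 3*z) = (z - 3)*(z + 3)*(z)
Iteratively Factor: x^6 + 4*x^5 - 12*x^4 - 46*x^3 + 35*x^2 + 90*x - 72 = (x - 3)*(x^5 + 7*x^4 + 9*x^3 - 19*x^2 - 22*x + 24) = (x - 3)*(x + 4)*(x^4 + 3*x^3 - 3*x^2 - 7*x + 6) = (x - 3)*(x - 1)*(x + 4)*(x^3 + 4*x^2 + x - 6) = (x - 3)*(x - 1)*(x + 2)*(x + 4)*(x^2 + 2*x - 3) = (x - 3)*(x - 1)*(x + 2)*(x + 3)*(x + 4)*(x - 1)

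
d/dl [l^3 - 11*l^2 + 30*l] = 3*l^2 - 22*l + 30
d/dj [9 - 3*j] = -3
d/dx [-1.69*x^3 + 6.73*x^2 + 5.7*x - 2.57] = -5.07*x^2 + 13.46*x + 5.7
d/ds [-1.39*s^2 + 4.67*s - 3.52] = 4.67 - 2.78*s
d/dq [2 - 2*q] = -2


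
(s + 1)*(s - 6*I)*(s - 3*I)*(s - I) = s^4 + s^3 - 10*I*s^3 - 27*s^2 - 10*I*s^2 - 27*s + 18*I*s + 18*I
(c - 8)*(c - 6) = c^2 - 14*c + 48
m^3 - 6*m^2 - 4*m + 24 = (m - 6)*(m - 2)*(m + 2)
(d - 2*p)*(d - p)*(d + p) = d^3 - 2*d^2*p - d*p^2 + 2*p^3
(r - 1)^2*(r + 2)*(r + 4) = r^4 + 4*r^3 - 3*r^2 - 10*r + 8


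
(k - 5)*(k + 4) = k^2 - k - 20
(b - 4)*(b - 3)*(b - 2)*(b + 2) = b^4 - 7*b^3 + 8*b^2 + 28*b - 48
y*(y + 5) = y^2 + 5*y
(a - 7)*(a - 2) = a^2 - 9*a + 14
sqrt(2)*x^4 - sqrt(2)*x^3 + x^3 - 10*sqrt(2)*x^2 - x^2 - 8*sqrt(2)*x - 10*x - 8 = (x - 4)*(x + 2)*(x + sqrt(2)/2)*(sqrt(2)*x + sqrt(2))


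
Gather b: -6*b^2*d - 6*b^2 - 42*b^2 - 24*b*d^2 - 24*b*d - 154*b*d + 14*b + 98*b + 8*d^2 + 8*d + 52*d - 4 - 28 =b^2*(-6*d - 48) + b*(-24*d^2 - 178*d + 112) + 8*d^2 + 60*d - 32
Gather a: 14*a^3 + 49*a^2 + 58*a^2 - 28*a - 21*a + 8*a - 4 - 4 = 14*a^3 + 107*a^2 - 41*a - 8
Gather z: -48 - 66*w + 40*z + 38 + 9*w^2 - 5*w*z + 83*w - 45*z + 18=9*w^2 + 17*w + z*(-5*w - 5) + 8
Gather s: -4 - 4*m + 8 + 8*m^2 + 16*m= 8*m^2 + 12*m + 4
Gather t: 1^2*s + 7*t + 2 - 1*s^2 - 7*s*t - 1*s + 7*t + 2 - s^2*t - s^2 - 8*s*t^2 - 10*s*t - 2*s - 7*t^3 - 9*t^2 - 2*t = -2*s^2 - 2*s - 7*t^3 + t^2*(-8*s - 9) + t*(-s^2 - 17*s + 12) + 4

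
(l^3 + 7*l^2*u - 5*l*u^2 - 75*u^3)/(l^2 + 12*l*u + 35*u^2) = (l^2 + 2*l*u - 15*u^2)/(l + 7*u)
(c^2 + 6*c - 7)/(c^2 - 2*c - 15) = (-c^2 - 6*c + 7)/(-c^2 + 2*c + 15)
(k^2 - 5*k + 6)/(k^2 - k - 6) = (k - 2)/(k + 2)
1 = 1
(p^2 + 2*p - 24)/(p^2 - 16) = (p + 6)/(p + 4)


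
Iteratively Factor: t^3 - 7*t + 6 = (t + 3)*(t^2 - 3*t + 2) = (t - 1)*(t + 3)*(t - 2)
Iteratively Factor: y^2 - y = (y - 1)*(y)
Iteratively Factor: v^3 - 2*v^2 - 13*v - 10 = (v + 1)*(v^2 - 3*v - 10) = (v - 5)*(v + 1)*(v + 2)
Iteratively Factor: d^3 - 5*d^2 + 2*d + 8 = (d - 4)*(d^2 - d - 2) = (d - 4)*(d + 1)*(d - 2)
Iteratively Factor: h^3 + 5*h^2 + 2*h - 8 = (h - 1)*(h^2 + 6*h + 8) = (h - 1)*(h + 2)*(h + 4)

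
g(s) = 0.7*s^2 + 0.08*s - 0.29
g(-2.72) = 4.67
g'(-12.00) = -16.72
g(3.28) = 7.50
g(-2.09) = 2.60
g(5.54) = 21.64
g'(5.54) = 7.84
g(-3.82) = 9.62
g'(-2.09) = -2.85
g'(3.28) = 4.67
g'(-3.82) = -5.27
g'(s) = 1.4*s + 0.08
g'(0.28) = 0.47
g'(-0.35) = -0.41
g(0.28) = -0.21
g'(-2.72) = -3.73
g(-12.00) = 99.55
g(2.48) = 4.21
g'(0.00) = 0.08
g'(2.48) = 3.55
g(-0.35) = -0.23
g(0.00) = -0.29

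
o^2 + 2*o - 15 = (o - 3)*(o + 5)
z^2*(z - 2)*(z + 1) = z^4 - z^3 - 2*z^2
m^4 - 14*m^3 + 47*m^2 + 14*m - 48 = (m - 8)*(m - 6)*(m - 1)*(m + 1)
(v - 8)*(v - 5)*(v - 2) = v^3 - 15*v^2 + 66*v - 80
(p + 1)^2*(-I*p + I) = -I*p^3 - I*p^2 + I*p + I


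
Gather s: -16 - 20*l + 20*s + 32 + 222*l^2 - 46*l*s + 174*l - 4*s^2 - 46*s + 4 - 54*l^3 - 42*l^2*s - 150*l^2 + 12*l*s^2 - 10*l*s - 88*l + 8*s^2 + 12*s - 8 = -54*l^3 + 72*l^2 + 66*l + s^2*(12*l + 4) + s*(-42*l^2 - 56*l - 14) + 12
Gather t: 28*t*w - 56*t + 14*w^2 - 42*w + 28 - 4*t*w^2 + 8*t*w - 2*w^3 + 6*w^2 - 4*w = t*(-4*w^2 + 36*w - 56) - 2*w^3 + 20*w^2 - 46*w + 28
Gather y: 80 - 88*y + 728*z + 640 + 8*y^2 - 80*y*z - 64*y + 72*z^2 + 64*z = 8*y^2 + y*(-80*z - 152) + 72*z^2 + 792*z + 720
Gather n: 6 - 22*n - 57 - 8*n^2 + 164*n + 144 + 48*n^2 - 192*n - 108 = 40*n^2 - 50*n - 15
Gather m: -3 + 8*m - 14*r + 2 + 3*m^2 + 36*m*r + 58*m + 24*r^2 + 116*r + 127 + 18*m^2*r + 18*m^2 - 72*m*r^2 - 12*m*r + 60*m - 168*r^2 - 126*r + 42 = m^2*(18*r + 21) + m*(-72*r^2 + 24*r + 126) - 144*r^2 - 24*r + 168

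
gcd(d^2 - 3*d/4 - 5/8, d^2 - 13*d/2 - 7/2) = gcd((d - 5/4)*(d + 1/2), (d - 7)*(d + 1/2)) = d + 1/2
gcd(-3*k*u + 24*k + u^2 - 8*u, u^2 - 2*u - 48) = u - 8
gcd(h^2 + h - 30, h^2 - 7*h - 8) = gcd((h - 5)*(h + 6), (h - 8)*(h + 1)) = 1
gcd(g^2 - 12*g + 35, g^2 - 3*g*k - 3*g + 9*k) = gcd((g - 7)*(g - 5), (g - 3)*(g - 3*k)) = 1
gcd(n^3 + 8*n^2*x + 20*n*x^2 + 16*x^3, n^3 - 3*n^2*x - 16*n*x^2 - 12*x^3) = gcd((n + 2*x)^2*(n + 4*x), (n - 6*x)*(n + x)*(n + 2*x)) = n + 2*x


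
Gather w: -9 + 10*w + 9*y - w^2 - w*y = -w^2 + w*(10 - y) + 9*y - 9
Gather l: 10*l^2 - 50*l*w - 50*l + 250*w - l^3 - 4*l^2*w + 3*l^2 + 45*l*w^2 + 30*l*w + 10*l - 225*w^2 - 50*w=-l^3 + l^2*(13 - 4*w) + l*(45*w^2 - 20*w - 40) - 225*w^2 + 200*w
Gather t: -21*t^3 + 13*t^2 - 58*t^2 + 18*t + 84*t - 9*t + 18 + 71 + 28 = -21*t^3 - 45*t^2 + 93*t + 117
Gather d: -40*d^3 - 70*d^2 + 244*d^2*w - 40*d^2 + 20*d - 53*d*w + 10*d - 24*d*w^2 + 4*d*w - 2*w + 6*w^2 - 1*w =-40*d^3 + d^2*(244*w - 110) + d*(-24*w^2 - 49*w + 30) + 6*w^2 - 3*w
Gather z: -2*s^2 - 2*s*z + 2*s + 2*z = -2*s^2 + 2*s + z*(2 - 2*s)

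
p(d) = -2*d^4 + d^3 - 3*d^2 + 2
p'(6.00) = -1656.00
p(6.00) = -2482.00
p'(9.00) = -5643.00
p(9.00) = -12634.00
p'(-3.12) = 290.89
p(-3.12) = -247.09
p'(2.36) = -102.61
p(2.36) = -63.61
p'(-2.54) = 165.69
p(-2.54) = -116.99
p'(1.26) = -18.80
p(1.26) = -5.80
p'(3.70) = -386.35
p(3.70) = -363.25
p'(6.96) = -2593.66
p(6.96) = -4499.35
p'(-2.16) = 107.58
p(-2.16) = -65.61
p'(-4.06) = 609.20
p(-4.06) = -657.79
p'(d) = -8*d^3 + 3*d^2 - 6*d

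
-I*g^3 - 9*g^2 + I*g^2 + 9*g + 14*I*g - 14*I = (g - 7*I)*(g - 2*I)*(-I*g + I)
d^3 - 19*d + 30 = (d - 3)*(d - 2)*(d + 5)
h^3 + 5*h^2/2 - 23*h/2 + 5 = (h - 2)*(h - 1/2)*(h + 5)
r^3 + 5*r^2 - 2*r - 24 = (r - 2)*(r + 3)*(r + 4)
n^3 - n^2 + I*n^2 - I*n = n*(n - 1)*(n + I)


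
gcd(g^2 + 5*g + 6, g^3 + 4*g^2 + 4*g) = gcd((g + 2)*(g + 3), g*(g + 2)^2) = g + 2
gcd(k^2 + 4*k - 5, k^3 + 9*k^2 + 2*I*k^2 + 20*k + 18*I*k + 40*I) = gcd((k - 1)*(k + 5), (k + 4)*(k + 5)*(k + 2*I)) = k + 5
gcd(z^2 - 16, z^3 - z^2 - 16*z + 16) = z^2 - 16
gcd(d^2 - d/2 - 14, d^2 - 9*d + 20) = d - 4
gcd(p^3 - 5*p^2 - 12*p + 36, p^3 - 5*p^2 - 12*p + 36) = p^3 - 5*p^2 - 12*p + 36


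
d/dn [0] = 0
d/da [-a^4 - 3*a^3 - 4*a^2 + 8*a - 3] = -4*a^3 - 9*a^2 - 8*a + 8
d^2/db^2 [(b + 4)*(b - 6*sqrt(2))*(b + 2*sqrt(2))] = 6*b - 8*sqrt(2) + 8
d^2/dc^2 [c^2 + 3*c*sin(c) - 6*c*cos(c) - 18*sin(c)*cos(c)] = -3*c*sin(c) + 6*c*cos(c) + 12*sin(c) + 36*sin(2*c) + 6*cos(c) + 2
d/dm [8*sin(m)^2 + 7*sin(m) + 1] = (16*sin(m) + 7)*cos(m)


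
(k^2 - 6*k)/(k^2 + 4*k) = (k - 6)/(k + 4)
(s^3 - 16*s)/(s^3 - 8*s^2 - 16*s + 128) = s/(s - 8)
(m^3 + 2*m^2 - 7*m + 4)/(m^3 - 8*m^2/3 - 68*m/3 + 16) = 3*(m^2 - 2*m + 1)/(3*m^2 - 20*m + 12)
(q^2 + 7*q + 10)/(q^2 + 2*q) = (q + 5)/q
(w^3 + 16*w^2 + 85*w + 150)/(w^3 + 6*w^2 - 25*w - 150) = (w + 5)/(w - 5)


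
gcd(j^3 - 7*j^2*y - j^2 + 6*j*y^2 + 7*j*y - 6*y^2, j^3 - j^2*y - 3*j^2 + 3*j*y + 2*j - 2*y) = -j^2 + j*y + j - y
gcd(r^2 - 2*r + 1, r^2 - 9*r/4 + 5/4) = r - 1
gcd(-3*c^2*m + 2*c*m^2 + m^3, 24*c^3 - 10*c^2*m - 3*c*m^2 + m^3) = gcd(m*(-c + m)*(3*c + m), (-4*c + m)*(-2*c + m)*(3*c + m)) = 3*c + m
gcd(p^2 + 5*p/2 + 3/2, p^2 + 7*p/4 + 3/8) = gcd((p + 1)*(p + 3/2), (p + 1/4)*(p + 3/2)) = p + 3/2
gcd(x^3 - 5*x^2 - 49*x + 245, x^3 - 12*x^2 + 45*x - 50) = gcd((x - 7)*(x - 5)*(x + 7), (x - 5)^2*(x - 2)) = x - 5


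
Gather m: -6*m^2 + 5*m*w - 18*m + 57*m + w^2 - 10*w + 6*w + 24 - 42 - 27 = -6*m^2 + m*(5*w + 39) + w^2 - 4*w - 45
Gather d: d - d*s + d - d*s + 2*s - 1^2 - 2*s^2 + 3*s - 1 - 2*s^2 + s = d*(2 - 2*s) - 4*s^2 + 6*s - 2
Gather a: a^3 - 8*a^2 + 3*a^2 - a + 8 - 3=a^3 - 5*a^2 - a + 5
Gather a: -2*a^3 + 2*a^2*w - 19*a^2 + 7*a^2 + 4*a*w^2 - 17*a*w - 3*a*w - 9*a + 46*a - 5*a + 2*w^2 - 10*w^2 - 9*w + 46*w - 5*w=-2*a^3 + a^2*(2*w - 12) + a*(4*w^2 - 20*w + 32) - 8*w^2 + 32*w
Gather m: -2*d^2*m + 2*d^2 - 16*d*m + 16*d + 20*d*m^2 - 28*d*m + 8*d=2*d^2 + 20*d*m^2 + 24*d + m*(-2*d^2 - 44*d)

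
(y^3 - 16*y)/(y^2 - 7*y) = (y^2 - 16)/(y - 7)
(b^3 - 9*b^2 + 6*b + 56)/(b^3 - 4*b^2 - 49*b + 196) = (b + 2)/(b + 7)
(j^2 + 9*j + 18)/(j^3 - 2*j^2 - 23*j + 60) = (j^2 + 9*j + 18)/(j^3 - 2*j^2 - 23*j + 60)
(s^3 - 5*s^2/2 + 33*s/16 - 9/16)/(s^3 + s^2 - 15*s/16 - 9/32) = 2*(4*s^2 - 7*s + 3)/(8*s^2 + 14*s + 3)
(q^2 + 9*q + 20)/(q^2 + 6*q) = (q^2 + 9*q + 20)/(q*(q + 6))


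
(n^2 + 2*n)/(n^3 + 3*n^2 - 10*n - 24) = n/(n^2 + n - 12)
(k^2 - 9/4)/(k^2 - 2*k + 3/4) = (2*k + 3)/(2*k - 1)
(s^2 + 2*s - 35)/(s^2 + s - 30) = (s + 7)/(s + 6)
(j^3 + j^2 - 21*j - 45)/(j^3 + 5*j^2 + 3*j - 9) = (j - 5)/(j - 1)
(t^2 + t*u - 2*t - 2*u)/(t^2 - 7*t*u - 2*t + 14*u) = (t + u)/(t - 7*u)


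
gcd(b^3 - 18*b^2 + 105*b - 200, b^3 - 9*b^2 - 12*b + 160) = b^2 - 13*b + 40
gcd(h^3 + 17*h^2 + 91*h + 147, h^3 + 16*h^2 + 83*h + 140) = h + 7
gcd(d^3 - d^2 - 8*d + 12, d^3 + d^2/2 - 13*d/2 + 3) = d^2 + d - 6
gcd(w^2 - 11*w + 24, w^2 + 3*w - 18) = w - 3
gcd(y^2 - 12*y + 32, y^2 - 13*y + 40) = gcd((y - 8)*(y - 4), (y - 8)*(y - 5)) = y - 8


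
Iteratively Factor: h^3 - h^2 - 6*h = (h + 2)*(h^2 - 3*h) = (h - 3)*(h + 2)*(h)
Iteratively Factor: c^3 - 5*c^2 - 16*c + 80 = (c - 5)*(c^2 - 16) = (c - 5)*(c - 4)*(c + 4)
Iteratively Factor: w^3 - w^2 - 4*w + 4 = (w + 2)*(w^2 - 3*w + 2) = (w - 1)*(w + 2)*(w - 2)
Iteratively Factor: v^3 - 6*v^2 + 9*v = (v - 3)*(v^2 - 3*v) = v*(v - 3)*(v - 3)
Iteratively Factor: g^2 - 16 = (g - 4)*(g + 4)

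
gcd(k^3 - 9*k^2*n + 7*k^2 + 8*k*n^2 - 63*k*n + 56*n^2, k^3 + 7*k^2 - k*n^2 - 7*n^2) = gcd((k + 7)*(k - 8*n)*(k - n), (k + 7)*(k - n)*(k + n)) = k^2 - k*n + 7*k - 7*n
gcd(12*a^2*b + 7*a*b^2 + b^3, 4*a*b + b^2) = 4*a*b + b^2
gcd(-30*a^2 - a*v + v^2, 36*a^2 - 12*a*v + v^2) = -6*a + v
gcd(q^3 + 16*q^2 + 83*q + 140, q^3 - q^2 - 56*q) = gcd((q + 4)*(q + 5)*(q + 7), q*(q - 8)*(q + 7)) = q + 7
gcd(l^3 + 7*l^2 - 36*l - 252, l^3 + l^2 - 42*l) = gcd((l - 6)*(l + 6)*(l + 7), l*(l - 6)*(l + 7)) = l^2 + l - 42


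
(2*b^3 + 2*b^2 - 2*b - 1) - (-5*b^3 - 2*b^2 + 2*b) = 7*b^3 + 4*b^2 - 4*b - 1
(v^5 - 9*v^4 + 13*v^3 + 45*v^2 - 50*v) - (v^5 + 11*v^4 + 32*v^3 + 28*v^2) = -20*v^4 - 19*v^3 + 17*v^2 - 50*v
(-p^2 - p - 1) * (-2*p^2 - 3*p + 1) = 2*p^4 + 5*p^3 + 4*p^2 + 2*p - 1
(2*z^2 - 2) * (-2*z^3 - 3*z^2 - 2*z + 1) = -4*z^5 - 6*z^4 + 8*z^2 + 4*z - 2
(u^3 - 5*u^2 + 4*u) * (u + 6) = u^4 + u^3 - 26*u^2 + 24*u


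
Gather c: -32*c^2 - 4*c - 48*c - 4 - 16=-32*c^2 - 52*c - 20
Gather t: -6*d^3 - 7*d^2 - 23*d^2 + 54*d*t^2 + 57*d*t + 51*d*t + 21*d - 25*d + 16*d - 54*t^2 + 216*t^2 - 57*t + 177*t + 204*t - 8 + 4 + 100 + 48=-6*d^3 - 30*d^2 + 12*d + t^2*(54*d + 162) + t*(108*d + 324) + 144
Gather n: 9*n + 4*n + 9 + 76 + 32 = 13*n + 117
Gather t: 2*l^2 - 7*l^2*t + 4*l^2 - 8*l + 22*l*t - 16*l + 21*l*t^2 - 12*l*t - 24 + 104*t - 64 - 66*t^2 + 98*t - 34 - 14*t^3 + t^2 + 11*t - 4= 6*l^2 - 24*l - 14*t^3 + t^2*(21*l - 65) + t*(-7*l^2 + 10*l + 213) - 126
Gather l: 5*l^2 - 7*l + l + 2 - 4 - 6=5*l^2 - 6*l - 8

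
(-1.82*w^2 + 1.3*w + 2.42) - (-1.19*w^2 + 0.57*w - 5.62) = -0.63*w^2 + 0.73*w + 8.04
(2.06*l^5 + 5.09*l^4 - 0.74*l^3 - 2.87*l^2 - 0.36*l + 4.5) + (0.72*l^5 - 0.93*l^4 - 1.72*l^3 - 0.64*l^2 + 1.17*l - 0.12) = 2.78*l^5 + 4.16*l^4 - 2.46*l^3 - 3.51*l^2 + 0.81*l + 4.38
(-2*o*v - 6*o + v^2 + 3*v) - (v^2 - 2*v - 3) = -2*o*v - 6*o + 5*v + 3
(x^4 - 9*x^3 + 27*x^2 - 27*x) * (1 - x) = -x^5 + 10*x^4 - 36*x^3 + 54*x^2 - 27*x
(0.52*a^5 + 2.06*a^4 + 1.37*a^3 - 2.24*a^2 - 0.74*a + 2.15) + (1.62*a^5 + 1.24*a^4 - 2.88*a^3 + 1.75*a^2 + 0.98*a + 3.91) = 2.14*a^5 + 3.3*a^4 - 1.51*a^3 - 0.49*a^2 + 0.24*a + 6.06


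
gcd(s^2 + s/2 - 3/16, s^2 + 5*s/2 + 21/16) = s + 3/4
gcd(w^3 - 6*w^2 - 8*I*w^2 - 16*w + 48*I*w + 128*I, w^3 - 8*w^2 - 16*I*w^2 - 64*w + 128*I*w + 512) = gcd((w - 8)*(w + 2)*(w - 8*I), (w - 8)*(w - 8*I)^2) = w^2 + w*(-8 - 8*I) + 64*I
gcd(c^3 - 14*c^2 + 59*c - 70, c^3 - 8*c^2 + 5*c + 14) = c^2 - 9*c + 14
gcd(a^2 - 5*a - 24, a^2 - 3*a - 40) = a - 8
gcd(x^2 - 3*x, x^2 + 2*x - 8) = 1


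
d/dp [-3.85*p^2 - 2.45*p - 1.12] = -7.7*p - 2.45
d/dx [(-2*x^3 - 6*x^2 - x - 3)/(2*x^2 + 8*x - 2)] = (-2*x^4 - 16*x^3 - 17*x^2 + 18*x + 13)/(2*(x^4 + 8*x^3 + 14*x^2 - 8*x + 1))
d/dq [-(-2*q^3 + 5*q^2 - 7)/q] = 4*q - 5 - 7/q^2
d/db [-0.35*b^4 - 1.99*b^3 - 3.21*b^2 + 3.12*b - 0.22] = -1.4*b^3 - 5.97*b^2 - 6.42*b + 3.12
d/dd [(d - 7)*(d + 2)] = 2*d - 5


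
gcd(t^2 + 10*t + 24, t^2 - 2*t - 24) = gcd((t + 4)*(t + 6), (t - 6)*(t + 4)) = t + 4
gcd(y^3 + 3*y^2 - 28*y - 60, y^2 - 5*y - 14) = y + 2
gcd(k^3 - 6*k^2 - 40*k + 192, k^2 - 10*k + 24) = k - 4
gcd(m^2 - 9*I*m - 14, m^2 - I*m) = 1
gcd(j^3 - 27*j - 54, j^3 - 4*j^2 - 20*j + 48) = j - 6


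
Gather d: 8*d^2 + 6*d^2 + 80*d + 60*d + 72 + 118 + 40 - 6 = 14*d^2 + 140*d + 224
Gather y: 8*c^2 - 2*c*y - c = 8*c^2 - 2*c*y - c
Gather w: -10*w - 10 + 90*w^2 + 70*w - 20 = 90*w^2 + 60*w - 30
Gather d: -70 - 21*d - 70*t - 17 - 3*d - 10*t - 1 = -24*d - 80*t - 88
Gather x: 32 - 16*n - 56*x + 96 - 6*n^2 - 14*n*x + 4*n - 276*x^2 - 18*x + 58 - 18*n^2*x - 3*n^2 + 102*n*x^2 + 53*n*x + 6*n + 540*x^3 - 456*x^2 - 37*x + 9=-9*n^2 - 6*n + 540*x^3 + x^2*(102*n - 732) + x*(-18*n^2 + 39*n - 111) + 195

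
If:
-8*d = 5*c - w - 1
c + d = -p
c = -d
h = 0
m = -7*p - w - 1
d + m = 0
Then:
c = 0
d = 0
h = 0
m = 0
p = 0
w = -1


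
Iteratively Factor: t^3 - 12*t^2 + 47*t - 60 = (t - 3)*(t^2 - 9*t + 20) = (t - 4)*(t - 3)*(t - 5)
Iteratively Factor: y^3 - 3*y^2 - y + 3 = (y + 1)*(y^2 - 4*y + 3) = (y - 3)*(y + 1)*(y - 1)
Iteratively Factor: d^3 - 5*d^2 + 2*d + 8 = (d - 4)*(d^2 - d - 2) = (d - 4)*(d - 2)*(d + 1)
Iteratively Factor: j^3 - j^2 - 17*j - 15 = (j - 5)*(j^2 + 4*j + 3) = (j - 5)*(j + 3)*(j + 1)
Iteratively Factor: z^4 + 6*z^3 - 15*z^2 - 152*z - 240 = (z + 3)*(z^3 + 3*z^2 - 24*z - 80) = (z + 3)*(z + 4)*(z^2 - z - 20) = (z - 5)*(z + 3)*(z + 4)*(z + 4)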